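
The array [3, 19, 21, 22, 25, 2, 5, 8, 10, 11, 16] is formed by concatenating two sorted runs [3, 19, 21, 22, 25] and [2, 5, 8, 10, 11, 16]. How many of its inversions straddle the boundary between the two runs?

Count, for every r in R, how many entries of L exceed r:
r = 2: 3, 19, 21, 22, 25 → 5
r = 5: 19, 21, 22, 25 → 4
r = 8: 19, 21, 22, 25 → 4
r = 10: 19, 21, 22, 25 → 4
r = 11: 19, 21, 22, 25 → 4
r = 16: 19, 21, 22, 25 → 4
Cross-inversions: 5 + 4 + 4 + 4 + 4 + 4 = 25

25 cross-inversions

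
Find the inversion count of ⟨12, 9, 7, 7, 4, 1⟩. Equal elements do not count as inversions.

14 out-of-order pairs

Sweep left to right; for each value list the smaller values that follow it:
12 → 9, 7, 7, 4, 1 → 5
9 → 7, 7, 4, 1 → 4
7 → 4, 1 → 2
7 → 4, 1 → 2
4 → 1 → 1
1 → none → 0
Sum: 5 + 4 + 2 + 2 + 1 + 0 = 14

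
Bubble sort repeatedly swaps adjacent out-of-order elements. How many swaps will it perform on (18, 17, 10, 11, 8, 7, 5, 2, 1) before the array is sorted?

35 swaps

Minimum adjacent swaps = number of inversions (each swap of adjacent out-of-order elements removes one inversion and no swap can remove more).
Count inversions — for each element, later elements that are smaller:
18: 17, 10, 11, 8, 7, 5, 2, 1 → 8
17: 10, 11, 8, 7, 5, 2, 1 → 7
10: 8, 7, 5, 2, 1 → 5
11: 8, 7, 5, 2, 1 → 5
8: 7, 5, 2, 1 → 4
7: 5, 2, 1 → 3
5: 2, 1 → 2
2: 1 → 1
1: none → 0
Total inversions: 8 + 7 + 5 + 5 + 4 + 3 + 2 + 1 + 0 = 35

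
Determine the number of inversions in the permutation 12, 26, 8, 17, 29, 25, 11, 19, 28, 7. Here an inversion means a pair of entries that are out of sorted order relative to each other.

Element-by-element contributions:
12 → 8, 11, 7 → 3
26 → 8, 17, 25, 11, 19, 7 → 6
8 → 7 → 1
17 → 11, 7 → 2
29 → 25, 11, 19, 28, 7 → 5
25 → 11, 19, 7 → 3
11 → 7 → 1
19 → 7 → 1
28 → 7 → 1
7 → none → 0
Sum: 3 + 6 + 1 + 2 + 5 + 3 + 1 + 1 + 1 + 0 = 23

There are 23 inversions.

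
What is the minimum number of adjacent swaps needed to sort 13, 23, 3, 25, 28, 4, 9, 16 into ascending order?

13

Each adjacent swap fixes exactly one inversion, so the minimum swap count equals the number of inversions.
Count inversions — for each element, later elements that are smaller:
13: 3, 4, 9 → 3
23: 3, 4, 9, 16 → 4
3: none → 0
25: 4, 9, 16 → 3
28: 4, 9, 16 → 3
4: none → 0
9: none → 0
16: none → 0
Total inversions: 3 + 4 + 0 + 3 + 3 + 0 + 0 + 0 = 13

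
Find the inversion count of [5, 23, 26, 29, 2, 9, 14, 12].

14

Sweep left to right; for each value list the smaller values that follow it:
5 → 2 → 1
23 → 2, 9, 14, 12 → 4
26 → 2, 9, 14, 12 → 4
29 → 2, 9, 14, 12 → 4
2 → none → 0
9 → none → 0
14 → 12 → 1
12 → none → 0
Sum: 1 + 4 + 4 + 4 + 0 + 0 + 1 + 0 = 14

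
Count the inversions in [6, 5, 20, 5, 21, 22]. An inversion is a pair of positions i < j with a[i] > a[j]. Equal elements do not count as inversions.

3

Out-of-order index pairs (0-indexed):
(0,1): 6 > 5
(0,3): 6 > 5
(2,3): 20 > 5
That's 3 pairs.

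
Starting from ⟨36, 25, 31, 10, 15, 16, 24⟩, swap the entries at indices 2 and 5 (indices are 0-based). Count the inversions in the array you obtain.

Positions 2 and 5 hold 31 and 16; after swapping, the array is [36, 25, 16, 10, 15, 31, 24].
Element-by-element contributions:
36 → 25, 16, 10, 15, 31, 24 → 6
25 → 16, 10, 15, 24 → 4
16 → 10, 15 → 2
10 → none → 0
15 → none → 0
31 → 24 → 1
24 → none → 0
Sum: 6 + 4 + 2 + 0 + 0 + 1 + 0 = 13

13 inversions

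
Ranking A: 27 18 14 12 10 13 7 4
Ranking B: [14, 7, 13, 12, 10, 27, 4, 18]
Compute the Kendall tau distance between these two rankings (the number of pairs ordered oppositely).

16

Assign each item its position (1..8) in the first ordering, then rewrite the second ordering as that position sequence:
positions: 27→1, 18→2, 14→3, 12→4, 10→5, 13→6, 7→7, 4→8
second ordering as positions: [3, 7, 6, 4, 5, 1, 8, 2]
Discordant pairs = inversions in this position sequence.
3: 1, 2 → 2
7: 6, 4, 5, 1, 2 → 5
6: 4, 5, 1, 2 → 4
4: 1, 2 → 2
5: 1, 2 → 2
1: 0
8: 2 → 1
2: 0
Total: 2 + 5 + 4 + 2 + 2 + 0 + 1 + 0 = 16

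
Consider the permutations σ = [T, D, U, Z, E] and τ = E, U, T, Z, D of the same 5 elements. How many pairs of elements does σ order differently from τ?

7

Assign each item its position (1..5) in the first ordering, then rewrite the second ordering as that position sequence:
positions: T→1, D→2, U→3, Z→4, E→5
second ordering as positions: [5, 3, 1, 4, 2]
Discordant pairs = inversions in this position sequence.
5: 3, 1, 4, 2 → 4
3: 1, 2 → 2
1: 0
4: 2 → 1
2: 0
Total: 4 + 2 + 0 + 1 + 0 = 7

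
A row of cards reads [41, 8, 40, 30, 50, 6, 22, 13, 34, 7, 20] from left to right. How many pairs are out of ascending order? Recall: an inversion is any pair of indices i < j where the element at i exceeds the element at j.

Count, for each position, how many later elements it exceeds:
41: 9
8: 2
40: 7
30: 5
50: 6
6: 0
22: 3
13: 1
34: 2
7: 0
20: 0
Sum: 9 + 2 + 7 + 5 + 6 + 0 + 3 + 1 + 2 + 0 + 0 = 35

35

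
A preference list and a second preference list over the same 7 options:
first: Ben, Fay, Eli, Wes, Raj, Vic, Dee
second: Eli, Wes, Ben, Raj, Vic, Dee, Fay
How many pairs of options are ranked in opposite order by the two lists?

7

Assign each item its position (1..7) in the first ordering, then rewrite the second ordering as that position sequence:
positions: Ben→1, Fay→2, Eli→3, Wes→4, Raj→5, Vic→6, Dee→7
second ordering as positions: [3, 4, 1, 5, 6, 7, 2]
Discordant pairs = inversions in this position sequence.
3: 1, 2 → 2
4: 1, 2 → 2
1: 0
5: 2 → 1
6: 2 → 1
7: 2 → 1
2: 0
Total: 2 + 2 + 0 + 1 + 1 + 1 + 0 = 7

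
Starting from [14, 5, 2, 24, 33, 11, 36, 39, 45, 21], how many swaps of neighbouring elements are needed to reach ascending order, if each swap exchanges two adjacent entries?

Each adjacent swap fixes exactly one inversion, so the minimum swap count equals the number of inversions.
Count inversions — for each element, later elements that are smaller:
14: 5, 2, 11 → 3
5: 2 → 1
2: none → 0
24: 11, 21 → 2
33: 11, 21 → 2
11: none → 0
36: 21 → 1
39: 21 → 1
45: 21 → 1
21: none → 0
Total inversions: 3 + 1 + 0 + 2 + 2 + 0 + 1 + 1 + 1 + 0 = 11

11 adjacent swaps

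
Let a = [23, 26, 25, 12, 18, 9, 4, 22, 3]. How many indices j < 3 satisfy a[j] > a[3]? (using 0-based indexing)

3 such elements

The element at index 3 is 12.
Elements before it: 23, 26, 25
Those larger than 12: 23, 26, 25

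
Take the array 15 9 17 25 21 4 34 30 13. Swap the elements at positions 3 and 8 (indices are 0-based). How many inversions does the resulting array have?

11

Positions 3 and 8 hold 25 and 13; after swapping, the array is [15, 9, 17, 13, 21, 4, 34, 30, 25].
Element-by-element contributions:
15 → 9, 13, 4 → 3
9 → 4 → 1
17 → 13, 4 → 2
13 → 4 → 1
21 → 4 → 1
4 → none → 0
34 → 30, 25 → 2
30 → 25 → 1
25 → none → 0
Sum: 3 + 1 + 2 + 1 + 1 + 0 + 2 + 1 + 0 = 11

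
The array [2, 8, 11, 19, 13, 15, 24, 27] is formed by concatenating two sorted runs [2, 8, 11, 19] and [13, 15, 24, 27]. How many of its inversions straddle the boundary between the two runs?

For each element r of the right run, count left-run elements greater than r:
r = 13: 19 → 1
r = 15: 19 → 1
r = 24: none → 0
r = 27: none → 0
Cross-inversions: 1 + 1 + 0 + 0 = 2

2 split inversions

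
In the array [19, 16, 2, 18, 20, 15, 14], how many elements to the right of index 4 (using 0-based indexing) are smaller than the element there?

The element at index 4 is 20.
Elements after it: 15, 14
Those smaller than 20: 15, 14

2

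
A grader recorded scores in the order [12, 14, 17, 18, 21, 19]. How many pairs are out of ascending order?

Count, for each position, how many later elements it exceeds:
12: 0
14: 0
17: 0
18: 0
21: 1
19: 0
Sum: 0 + 0 + 0 + 0 + 1 + 0 = 1

1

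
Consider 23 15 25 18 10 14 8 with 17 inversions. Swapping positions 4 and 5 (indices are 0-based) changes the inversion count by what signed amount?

+1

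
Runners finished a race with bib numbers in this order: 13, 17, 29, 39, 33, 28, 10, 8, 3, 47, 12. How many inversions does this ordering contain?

32 inversions

Element-by-element contributions:
13: 4
17: 4
29: 5
39: 6
33: 5
28: 4
10: 2
8: 1
3: 0
47: 1
12: 0
Sum: 4 + 4 + 5 + 6 + 5 + 4 + 2 + 1 + 0 + 1 + 0 = 32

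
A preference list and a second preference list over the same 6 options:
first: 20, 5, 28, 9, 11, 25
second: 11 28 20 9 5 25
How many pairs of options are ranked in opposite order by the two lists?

Assign each item its position (1..6) in the first ordering, then rewrite the second ordering as that position sequence:
positions: 20→1, 5→2, 28→3, 9→4, 11→5, 25→6
second ordering as positions: [5, 3, 1, 4, 2, 6]
Discordant pairs = inversions in this position sequence.
5: 3, 1, 4, 2 → 4
3: 1, 2 → 2
1: 0
4: 2 → 1
2: 0
6: 0
Total: 4 + 2 + 0 + 1 + 0 + 0 = 7

7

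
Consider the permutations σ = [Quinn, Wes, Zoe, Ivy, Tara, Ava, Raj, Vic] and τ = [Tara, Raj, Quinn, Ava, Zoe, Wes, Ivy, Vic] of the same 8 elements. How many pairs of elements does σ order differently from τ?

13

Assign each item its position (1..8) in the first ordering, then rewrite the second ordering as that position sequence:
positions: Quinn→1, Wes→2, Zoe→3, Ivy→4, Tara→5, Ava→6, Raj→7, Vic→8
second ordering as positions: [5, 7, 1, 6, 3, 2, 4, 8]
Discordant pairs = inversions in this position sequence.
5: 1, 3, 2, 4 → 4
7: 1, 6, 3, 2, 4 → 5
1: 0
6: 3, 2, 4 → 3
3: 2 → 1
2: 0
4: 0
8: 0
Total: 4 + 5 + 0 + 3 + 1 + 0 + 0 + 0 = 13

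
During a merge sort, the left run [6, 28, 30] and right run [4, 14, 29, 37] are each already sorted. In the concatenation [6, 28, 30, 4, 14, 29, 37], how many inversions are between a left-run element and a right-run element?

Count, for every r in R, how many entries of L exceed r:
r = 4: 6, 28, 30 → 3
r = 14: 28, 30 → 2
r = 29: 30 → 1
r = 37: none → 0
Cross-inversions: 3 + 2 + 1 + 0 = 6

6 cross-inversions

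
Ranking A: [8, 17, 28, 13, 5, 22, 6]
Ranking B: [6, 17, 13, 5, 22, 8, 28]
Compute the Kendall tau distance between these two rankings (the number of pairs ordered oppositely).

Assign each item its position (1..7) in the first ordering, then rewrite the second ordering as that position sequence:
positions: 8→1, 17→2, 28→3, 13→4, 5→5, 22→6, 6→7
second ordering as positions: [7, 2, 4, 5, 6, 1, 3]
Discordant pairs = inversions in this position sequence.
7: 2, 4, 5, 6, 1, 3 → 6
2: 1 → 1
4: 1, 3 → 2
5: 1, 3 → 2
6: 1, 3 → 2
1: 0
3: 0
Total: 6 + 1 + 2 + 2 + 2 + 0 + 0 = 13

13 discordant pairs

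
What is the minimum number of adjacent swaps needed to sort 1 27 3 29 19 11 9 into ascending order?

10 adjacent swaps

Each adjacent swap fixes exactly one inversion, so the minimum swap count equals the number of inversions.
Count inversions — for each element, later elements that are smaller:
1: none → 0
27: 3, 19, 11, 9 → 4
3: none → 0
29: 19, 11, 9 → 3
19: 11, 9 → 2
11: 9 → 1
9: none → 0
Total inversions: 0 + 4 + 0 + 3 + 2 + 1 + 0 = 10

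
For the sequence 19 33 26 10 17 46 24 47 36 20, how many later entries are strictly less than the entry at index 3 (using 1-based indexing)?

The element at index 3 is 26.
Elements after it: 10, 17, 46, 24, 47, 36, 20
Those smaller than 26: 10, 17, 24, 20

4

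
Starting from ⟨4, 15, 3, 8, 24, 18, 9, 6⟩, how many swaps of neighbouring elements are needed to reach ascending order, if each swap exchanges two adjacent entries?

12 swaps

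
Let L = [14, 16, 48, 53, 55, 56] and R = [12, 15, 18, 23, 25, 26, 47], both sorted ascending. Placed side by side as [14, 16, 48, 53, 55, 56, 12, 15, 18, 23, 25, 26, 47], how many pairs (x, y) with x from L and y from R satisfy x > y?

31

For each element r of the right run, count left-run elements greater than r:
r = 12: 14, 16, 48, 53, 55, 56 → 6
r = 15: 16, 48, 53, 55, 56 → 5
r = 18: 48, 53, 55, 56 → 4
r = 23: 48, 53, 55, 56 → 4
r = 25: 48, 53, 55, 56 → 4
r = 26: 48, 53, 55, 56 → 4
r = 47: 48, 53, 55, 56 → 4
Cross-inversions: 6 + 5 + 4 + 4 + 4 + 4 + 4 = 31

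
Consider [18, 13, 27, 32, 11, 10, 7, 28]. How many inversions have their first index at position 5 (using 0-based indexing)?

1 such element

The element at index 5 is 10.
Elements after it: 7, 28
Those smaller than 10: 7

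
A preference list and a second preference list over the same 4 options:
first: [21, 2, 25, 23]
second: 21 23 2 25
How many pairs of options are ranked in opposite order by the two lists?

Assign each item its position (1..4) in the first ordering, then rewrite the second ordering as that position sequence:
positions: 21→1, 2→2, 25→3, 23→4
second ordering as positions: [1, 4, 2, 3]
Discordant pairs = inversions in this position sequence.
1: 0
4: 2, 3 → 2
2: 0
3: 0
Total: 0 + 2 + 0 + 0 = 2

2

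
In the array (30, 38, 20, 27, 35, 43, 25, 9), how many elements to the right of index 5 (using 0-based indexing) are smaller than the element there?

The element at index 5 is 43.
Elements after it: 25, 9
Those smaller than 43: 25, 9

2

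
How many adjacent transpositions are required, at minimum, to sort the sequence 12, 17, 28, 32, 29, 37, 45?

1

The minimum number of adjacent swaps to sort an array equals its inversion count, since every such swap removes exactly one inversion.
Count inversions — for each element, later elements that are smaller:
12: none → 0
17: none → 0
28: none → 0
32: 29 → 1
29: none → 0
37: none → 0
45: none → 0
Total inversions: 0 + 0 + 0 + 1 + 0 + 0 + 0 = 1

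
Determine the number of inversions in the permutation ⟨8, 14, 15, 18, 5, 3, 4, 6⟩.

Count, for each position, how many later elements it exceeds:
8 → 5, 3, 4, 6 → 4
14 → 5, 3, 4, 6 → 4
15 → 5, 3, 4, 6 → 4
18 → 5, 3, 4, 6 → 4
5 → 3, 4 → 2
3 → none → 0
4 → none → 0
6 → none → 0
Sum: 4 + 4 + 4 + 4 + 2 + 0 + 0 + 0 = 18

18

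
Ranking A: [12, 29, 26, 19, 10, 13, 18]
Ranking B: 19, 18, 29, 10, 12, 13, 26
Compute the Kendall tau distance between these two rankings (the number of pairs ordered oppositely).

Assign each item its position (1..7) in the first ordering, then rewrite the second ordering as that position sequence:
positions: 12→1, 29→2, 26→3, 19→4, 10→5, 13→6, 18→7
second ordering as positions: [4, 7, 2, 5, 1, 6, 3]
Discordant pairs = inversions in this position sequence.
4: 2, 1, 3 → 3
7: 2, 5, 1, 6, 3 → 5
2: 1 → 1
5: 1, 3 → 2
1: 0
6: 3 → 1
3: 0
Total: 3 + 5 + 1 + 2 + 0 + 1 + 0 = 12

12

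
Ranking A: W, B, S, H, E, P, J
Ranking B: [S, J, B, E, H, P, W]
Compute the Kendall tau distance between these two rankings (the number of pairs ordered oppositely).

Assign each item its position (1..7) in the first ordering, then rewrite the second ordering as that position sequence:
positions: W→1, B→2, S→3, H→4, E→5, P→6, J→7
second ordering as positions: [3, 7, 2, 5, 4, 6, 1]
Discordant pairs = inversions in this position sequence.
3: 2, 1 → 2
7: 2, 5, 4, 6, 1 → 5
2: 1 → 1
5: 4, 1 → 2
4: 1 → 1
6: 1 → 1
1: 0
Total: 2 + 5 + 1 + 2 + 1 + 1 + 0 = 12

12 discordant pairs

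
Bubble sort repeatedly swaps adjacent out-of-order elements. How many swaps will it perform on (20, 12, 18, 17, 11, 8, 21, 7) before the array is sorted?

Adjacent swaps: 20

The minimum number of adjacent swaps to sort an array equals its inversion count, since every such swap removes exactly one inversion.
Count inversions — for each element, later elements that are smaller:
20: 12, 18, 17, 11, 8, 7 → 6
12: 11, 8, 7 → 3
18: 17, 11, 8, 7 → 4
17: 11, 8, 7 → 3
11: 8, 7 → 2
8: 7 → 1
21: 7 → 1
7: none → 0
Total inversions: 6 + 3 + 4 + 3 + 2 + 1 + 1 + 0 = 20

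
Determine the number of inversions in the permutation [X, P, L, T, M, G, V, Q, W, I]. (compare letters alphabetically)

25

Element-by-element contributions:
X → P, L, T, M, G, V, Q, W, I → 9
P → L, M, G, I → 4
L → G, I → 2
T → M, G, Q, I → 4
M → G, I → 2
G → none → 0
V → Q, I → 2
Q → I → 1
W → I → 1
I → none → 0
Sum: 9 + 4 + 2 + 4 + 2 + 0 + 2 + 1 + 1 + 0 = 25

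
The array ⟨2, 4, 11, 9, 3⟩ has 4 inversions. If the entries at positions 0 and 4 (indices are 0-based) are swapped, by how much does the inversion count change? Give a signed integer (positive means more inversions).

+1

Positions 0 and 4 hold 2 and 3; after swapping, the array is [3, 4, 11, 9, 2].
Sweep left to right; for each value list the smaller values that follow it:
3: 1
4: 1
11: 2
9: 1
2: 0
Sum: 1 + 1 + 2 + 1 + 0 = 5
Change: 5 − 4 = +1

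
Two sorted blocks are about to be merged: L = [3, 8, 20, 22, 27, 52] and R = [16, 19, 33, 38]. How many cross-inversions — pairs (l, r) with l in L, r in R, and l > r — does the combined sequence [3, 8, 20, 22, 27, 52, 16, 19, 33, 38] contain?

10

Count, for every r in R, how many entries of L exceed r:
r = 16: 20, 22, 27, 52 → 4
r = 19: 20, 22, 27, 52 → 4
r = 33: 52 → 1
r = 38: 52 → 1
Cross-inversions: 4 + 4 + 1 + 1 = 10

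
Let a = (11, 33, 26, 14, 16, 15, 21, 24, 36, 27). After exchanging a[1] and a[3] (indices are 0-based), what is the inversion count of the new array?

11 inversions

Positions 1 and 3 hold 33 and 14; after swapping, the array is [11, 14, 26, 33, 16, 15, 21, 24, 36, 27].
Sweep left to right; for each value list the smaller values that follow it:
11 → none → 0
14 → none → 0
26 → 16, 15, 21, 24 → 4
33 → 16, 15, 21, 24, 27 → 5
16 → 15 → 1
15 → none → 0
21 → none → 0
24 → none → 0
36 → 27 → 1
27 → none → 0
Sum: 0 + 0 + 4 + 5 + 1 + 0 + 0 + 0 + 1 + 0 = 11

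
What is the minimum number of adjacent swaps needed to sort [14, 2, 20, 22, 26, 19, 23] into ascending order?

Minimum adjacent swaps = number of inversions (each swap of adjacent out-of-order elements removes one inversion and no swap can remove more).
Count inversions — for each element, later elements that are smaller:
14: 2 → 1
2: none → 0
20: 19 → 1
22: 19 → 1
26: 19, 23 → 2
19: none → 0
23: none → 0
Total inversions: 1 + 0 + 1 + 1 + 2 + 0 + 0 = 5

5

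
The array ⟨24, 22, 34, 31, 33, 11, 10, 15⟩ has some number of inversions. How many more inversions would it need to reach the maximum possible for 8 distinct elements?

Maximum inversions for 8 distinct elements is C(8, 2) = 8·7/2 = 28.
Current inversions — for each element, count later smaller elements:
24: 4
22: 3
34: 5
31: 3
33: 3
11: 1
10: 0
15: 0
Current total: 4 + 3 + 5 + 3 + 3 + 1 + 0 + 0 = 19
Shortfall: 28 − 19 = 9

9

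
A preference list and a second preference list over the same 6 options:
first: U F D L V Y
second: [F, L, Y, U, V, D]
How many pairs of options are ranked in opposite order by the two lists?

There are 7 pairs.

Assign each item its position (1..6) in the first ordering, then rewrite the second ordering as that position sequence:
positions: U→1, F→2, D→3, L→4, V→5, Y→6
second ordering as positions: [2, 4, 6, 1, 5, 3]
Discordant pairs = inversions in this position sequence.
2: 1 → 1
4: 1, 3 → 2
6: 1, 5, 3 → 3
1: 0
5: 3 → 1
3: 0
Total: 1 + 2 + 3 + 0 + 1 + 0 = 7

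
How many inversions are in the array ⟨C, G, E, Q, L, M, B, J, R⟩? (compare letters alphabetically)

Count, for each position, how many later elements it exceeds:
C: 1
G: 2
E: 1
Q: 4
L: 2
M: 2
B: 0
J: 0
R: 0
Sum: 1 + 2 + 1 + 4 + 2 + 2 + 0 + 0 + 0 = 12

12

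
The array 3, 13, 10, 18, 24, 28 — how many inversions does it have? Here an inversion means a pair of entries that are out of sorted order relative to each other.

There is 1 inversion.

Out-of-order index pairs (1-indexed):
(2,3): 13 > 10
That's 1 pair.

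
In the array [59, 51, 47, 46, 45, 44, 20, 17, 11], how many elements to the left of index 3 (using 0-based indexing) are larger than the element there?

The element at index 3 is 46.
Elements before it: 59, 51, 47
Those larger than 46: 59, 51, 47

3 such elements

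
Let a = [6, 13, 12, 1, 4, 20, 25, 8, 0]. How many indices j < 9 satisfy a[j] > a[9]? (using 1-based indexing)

8

The element at index 9 is 0.
Elements before it: 6, 13, 12, 1, 4, 20, 25, 8
Those larger than 0: 6, 13, 12, 1, 4, 20, 25, 8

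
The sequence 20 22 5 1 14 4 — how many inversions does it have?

Inversion pairs (indices are 0-based):
(0,2): 20 > 5
(0,3): 20 > 1
(0,4): 20 > 14
(0,5): 20 > 4
(1,2): 22 > 5
(1,3): 22 > 1
(1,4): 22 > 14
(1,5): 22 > 4
(2,3): 5 > 1
(2,5): 5 > 4
(4,5): 14 > 4
That's 11 pairs.

11 inversions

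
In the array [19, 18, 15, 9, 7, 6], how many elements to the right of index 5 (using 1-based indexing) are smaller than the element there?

1 such element

The element at index 5 is 7.
Elements after it: 6
Those smaller than 7: 6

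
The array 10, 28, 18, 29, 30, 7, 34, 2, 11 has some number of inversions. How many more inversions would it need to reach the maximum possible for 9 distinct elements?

Maximum inversions for 9 distinct elements is C(9, 2) = 9·8/2 = 36.
Current inversions — for each element, count later smaller elements:
10: 2
28: 4
18: 3
29: 3
30: 3
7: 1
34: 2
2: 0
11: 0
Current total: 2 + 4 + 3 + 3 + 3 + 1 + 2 + 0 + 0 = 18
Shortfall: 36 − 18 = 18

18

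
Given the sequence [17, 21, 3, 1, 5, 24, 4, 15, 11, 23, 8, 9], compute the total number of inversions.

31 out-of-order pairs

Element-by-element contributions:
17: 8
21: 8
3: 1
1: 0
5: 1
24: 6
4: 0
15: 3
11: 2
23: 2
8: 0
9: 0
Sum: 8 + 8 + 1 + 0 + 1 + 6 + 0 + 3 + 2 + 2 + 0 + 0 = 31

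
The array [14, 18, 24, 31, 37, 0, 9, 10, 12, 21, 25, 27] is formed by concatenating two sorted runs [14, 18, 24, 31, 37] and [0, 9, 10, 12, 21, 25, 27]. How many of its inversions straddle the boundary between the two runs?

27

Take each right-half value and tally the left-half values above it:
r = 0: 14, 18, 24, 31, 37 → 5
r = 9: 14, 18, 24, 31, 37 → 5
r = 10: 14, 18, 24, 31, 37 → 5
r = 12: 14, 18, 24, 31, 37 → 5
r = 21: 24, 31, 37 → 3
r = 25: 31, 37 → 2
r = 27: 31, 37 → 2
Cross-inversions: 5 + 5 + 5 + 5 + 3 + 2 + 2 = 27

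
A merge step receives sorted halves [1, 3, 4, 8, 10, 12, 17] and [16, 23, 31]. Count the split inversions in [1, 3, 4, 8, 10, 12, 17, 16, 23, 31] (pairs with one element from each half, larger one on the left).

There is 1 split inversion.

Take each right-half value and tally the left-half values above it:
r = 16: 17 → 1
r = 23: none → 0
r = 31: none → 0
Cross-inversions: 1 + 0 + 0 = 1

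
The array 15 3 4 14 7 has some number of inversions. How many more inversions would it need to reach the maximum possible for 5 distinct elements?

Maximum inversions for 5 distinct elements is C(5, 2) = 5·4/2 = 10.
Current inversions — for each element, count later smaller elements:
15: 4
3: 0
4: 0
14: 1
7: 0
Current total: 4 + 0 + 0 + 1 + 0 = 5
Shortfall: 10 − 5 = 5

5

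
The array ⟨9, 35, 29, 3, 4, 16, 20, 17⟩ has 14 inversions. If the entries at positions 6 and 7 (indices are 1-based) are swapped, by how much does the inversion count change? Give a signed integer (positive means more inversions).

Positions 6 and 7 hold 16 and 20; after swapping, the array is [9, 35, 29, 3, 4, 20, 16, 17].
Sweep left to right; for each value list the smaller values that follow it:
9: 2
35: 6
29: 5
3: 0
4: 0
20: 2
16: 0
17: 0
Sum: 2 + 6 + 5 + 0 + 0 + 2 + 0 + 0 = 15
Change: 15 − 14 = +1

+1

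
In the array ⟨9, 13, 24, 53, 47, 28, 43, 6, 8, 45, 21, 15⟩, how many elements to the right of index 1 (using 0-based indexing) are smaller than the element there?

The element at index 1 is 13.
Elements after it: 24, 53, 47, 28, 43, 6, 8, 45, 21, 15
Those smaller than 13: 6, 8

2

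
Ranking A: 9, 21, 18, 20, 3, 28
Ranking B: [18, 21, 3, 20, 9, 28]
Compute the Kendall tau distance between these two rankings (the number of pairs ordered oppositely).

6 discordant pairs

Assign each item its position (1..6) in the first ordering, then rewrite the second ordering as that position sequence:
positions: 9→1, 21→2, 18→3, 20→4, 3→5, 28→6
second ordering as positions: [3, 2, 5, 4, 1, 6]
Discordant pairs = inversions in this position sequence.
3: 2, 1 → 2
2: 1 → 1
5: 4, 1 → 2
4: 1 → 1
1: 0
6: 0
Total: 2 + 1 + 2 + 1 + 0 + 0 = 6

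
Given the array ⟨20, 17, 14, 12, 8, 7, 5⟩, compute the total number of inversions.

21

Sweep left to right; for each value list the smaller values that follow it:
20: 6
17: 5
14: 4
12: 3
8: 2
7: 1
5: 0
Sum: 6 + 5 + 4 + 3 + 2 + 1 + 0 = 21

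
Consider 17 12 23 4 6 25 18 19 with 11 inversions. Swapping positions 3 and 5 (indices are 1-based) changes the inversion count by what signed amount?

-1

Positions 3 and 5 hold 23 and 6; after swapping, the array is [17, 12, 6, 4, 23, 25, 18, 19].
Count, for each position, how many later elements it exceeds:
17 → 12, 6, 4 → 3
12 → 6, 4 → 2
6 → 4 → 1
4 → none → 0
23 → 18, 19 → 2
25 → 18, 19 → 2
18 → none → 0
19 → none → 0
Sum: 3 + 2 + 1 + 0 + 2 + 2 + 0 + 0 = 10
Change: 10 − 11 = -1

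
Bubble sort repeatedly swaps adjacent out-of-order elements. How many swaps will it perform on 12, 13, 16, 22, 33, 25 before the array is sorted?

1

The minimum number of adjacent swaps to sort an array equals its inversion count, since every such swap removes exactly one inversion.
Count inversions — for each element, later elements that are smaller:
12: none → 0
13: none → 0
16: none → 0
22: none → 0
33: 25 → 1
25: none → 0
Total inversions: 0 + 0 + 0 + 0 + 1 + 0 = 1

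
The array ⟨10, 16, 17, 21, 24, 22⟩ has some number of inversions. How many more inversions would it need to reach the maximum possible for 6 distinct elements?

14 inversions short

Maximum inversions for 6 distinct elements is C(6, 2) = 6·5/2 = 15.
Current inversions — for each element, count later smaller elements:
10: 0
16: 0
17: 0
21: 0
24: 1
22: 0
Current total: 0 + 0 + 0 + 0 + 1 + 0 = 1
Shortfall: 15 − 1 = 14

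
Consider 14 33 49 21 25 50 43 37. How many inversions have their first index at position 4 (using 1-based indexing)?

The element at index 4 is 21.
Elements after it: 25, 50, 43, 37
None of them are smaller than 21.

0 such elements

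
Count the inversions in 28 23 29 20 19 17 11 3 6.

33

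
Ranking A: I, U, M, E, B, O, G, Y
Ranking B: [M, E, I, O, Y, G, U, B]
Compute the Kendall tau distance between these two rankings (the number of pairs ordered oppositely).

Assign each item its position (1..8) in the first ordering, then rewrite the second ordering as that position sequence:
positions: I→1, U→2, M→3, E→4, B→5, O→6, G→7, Y→8
second ordering as positions: [3, 4, 1, 6, 8, 7, 2, 5]
Discordant pairs = inversions in this position sequence.
3: 1, 2 → 2
4: 1, 2 → 2
1: 0
6: 2, 5 → 2
8: 7, 2, 5 → 3
7: 2, 5 → 2
2: 0
5: 0
Total: 2 + 2 + 0 + 2 + 3 + 2 + 0 + 0 = 11

11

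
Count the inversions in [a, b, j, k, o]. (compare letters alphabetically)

Out-of-order index pairs (1-indexed):
(none)
That's 0 pairs.

0 out-of-order pairs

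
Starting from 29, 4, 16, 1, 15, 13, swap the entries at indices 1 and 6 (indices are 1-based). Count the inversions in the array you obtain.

5 inversions

Positions 1 and 6 hold 29 and 13; after swapping, the array is [13, 4, 16, 1, 15, 29].
For each element, count later entries that are smaller:
13: 2
4: 1
16: 2
1: 0
15: 0
29: 0
Sum: 2 + 1 + 2 + 0 + 0 + 0 = 5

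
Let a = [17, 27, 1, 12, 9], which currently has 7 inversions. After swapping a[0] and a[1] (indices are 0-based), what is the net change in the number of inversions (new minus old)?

+1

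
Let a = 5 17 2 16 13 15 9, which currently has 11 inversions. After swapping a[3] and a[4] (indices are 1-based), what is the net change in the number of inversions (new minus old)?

Positions 3 and 4 hold 2 and 16; after swapping, the array is [5, 17, 16, 2, 13, 15, 9].
For each element, count later entries that are smaller:
5 → 2 → 1
17 → 16, 2, 13, 15, 9 → 5
16 → 2, 13, 15, 9 → 4
2 → none → 0
13 → 9 → 1
15 → 9 → 1
9 → none → 0
Sum: 1 + 5 + 4 + 0 + 1 + 1 + 0 = 12
Change: 12 − 11 = +1

+1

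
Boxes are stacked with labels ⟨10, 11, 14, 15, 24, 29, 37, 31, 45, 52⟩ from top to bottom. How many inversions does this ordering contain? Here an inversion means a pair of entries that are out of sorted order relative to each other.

1 out-of-order pair

Element-by-element contributions:
10 → none → 0
11 → none → 0
14 → none → 0
15 → none → 0
24 → none → 0
29 → none → 0
37 → 31 → 1
31 → none → 0
45 → none → 0
52 → none → 0
Sum: 0 + 0 + 0 + 0 + 0 + 0 + 1 + 0 + 0 + 0 = 1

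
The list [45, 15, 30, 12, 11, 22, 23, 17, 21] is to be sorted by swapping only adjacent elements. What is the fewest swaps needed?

The minimum number of adjacent swaps to sort an array equals its inversion count, since every such swap removes exactly one inversion.
Count inversions — for each element, later elements that are smaller:
45: 15, 30, 12, 11, 22, 23, 17, 21 → 8
15: 12, 11 → 2
30: 12, 11, 22, 23, 17, 21 → 6
12: 11 → 1
11: none → 0
22: 17, 21 → 2
23: 17, 21 → 2
17: none → 0
21: none → 0
Total inversions: 8 + 2 + 6 + 1 + 0 + 2 + 2 + 0 + 0 = 21

21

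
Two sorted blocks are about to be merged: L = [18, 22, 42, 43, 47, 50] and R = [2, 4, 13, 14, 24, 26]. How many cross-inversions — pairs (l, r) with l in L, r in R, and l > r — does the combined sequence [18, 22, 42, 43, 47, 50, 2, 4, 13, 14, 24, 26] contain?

There are 32 split inversions.

Take each right-half value and tally the left-half values above it:
r = 2: 18, 22, 42, 43, 47, 50 → 6
r = 4: 18, 22, 42, 43, 47, 50 → 6
r = 13: 18, 22, 42, 43, 47, 50 → 6
r = 14: 18, 22, 42, 43, 47, 50 → 6
r = 24: 42, 43, 47, 50 → 4
r = 26: 42, 43, 47, 50 → 4
Cross-inversions: 6 + 6 + 6 + 6 + 4 + 4 = 32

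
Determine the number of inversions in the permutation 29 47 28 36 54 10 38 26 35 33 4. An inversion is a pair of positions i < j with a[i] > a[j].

35 out-of-order pairs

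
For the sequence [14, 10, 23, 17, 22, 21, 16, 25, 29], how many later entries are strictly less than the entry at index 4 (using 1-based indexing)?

1 such element

The element at index 4 is 17.
Elements after it: 22, 21, 16, 25, 29
Those smaller than 17: 16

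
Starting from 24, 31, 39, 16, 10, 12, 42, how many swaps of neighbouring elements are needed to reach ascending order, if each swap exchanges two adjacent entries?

Each adjacent swap fixes exactly one inversion, so the minimum swap count equals the number of inversions.
Count inversions — for each element, later elements that are smaller:
24: 16, 10, 12 → 3
31: 16, 10, 12 → 3
39: 16, 10, 12 → 3
16: 10, 12 → 2
10: none → 0
12: none → 0
42: none → 0
Total inversions: 3 + 3 + 3 + 2 + 0 + 0 + 0 = 11

There are 11 swaps.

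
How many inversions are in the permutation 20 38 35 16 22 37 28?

10

Sweep left to right; for each value list the smaller values that follow it:
20: 1
38: 5
35: 3
16: 0
22: 0
37: 1
28: 0
Sum: 1 + 5 + 3 + 0 + 0 + 1 + 0 = 10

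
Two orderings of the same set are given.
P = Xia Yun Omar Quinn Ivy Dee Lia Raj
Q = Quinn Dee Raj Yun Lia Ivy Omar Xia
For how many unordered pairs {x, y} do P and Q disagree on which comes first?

Assign each item its position (1..8) in the first ordering, then rewrite the second ordering as that position sequence:
positions: Xia→1, Yun→2, Omar→3, Quinn→4, Ivy→5, Dee→6, Lia→7, Raj→8
second ordering as positions: [4, 6, 8, 2, 7, 5, 3, 1]
Discordant pairs = inversions in this position sequence.
4: 2, 3, 1 → 3
6: 2, 5, 3, 1 → 4
8: 2, 7, 5, 3, 1 → 5
2: 1 → 1
7: 5, 3, 1 → 3
5: 3, 1 → 2
3: 1 → 1
1: 0
Total: 3 + 4 + 5 + 1 + 3 + 2 + 1 + 0 = 19

19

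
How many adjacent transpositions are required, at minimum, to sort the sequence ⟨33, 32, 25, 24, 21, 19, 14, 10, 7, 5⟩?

Each adjacent swap fixes exactly one inversion, so the minimum swap count equals the number of inversions.
Count inversions — for each element, later elements that are smaller:
33: 32, 25, 24, 21, 19, 14, 10, 7, 5 → 9
32: 25, 24, 21, 19, 14, 10, 7, 5 → 8
25: 24, 21, 19, 14, 10, 7, 5 → 7
24: 21, 19, 14, 10, 7, 5 → 6
21: 19, 14, 10, 7, 5 → 5
19: 14, 10, 7, 5 → 4
14: 10, 7, 5 → 3
10: 7, 5 → 2
7: 5 → 1
5: none → 0
Total inversions: 9 + 8 + 7 + 6 + 5 + 4 + 3 + 2 + 1 + 0 = 45

Adjacent swaps: 45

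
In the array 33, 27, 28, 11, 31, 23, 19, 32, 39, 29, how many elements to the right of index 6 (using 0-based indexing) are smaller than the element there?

0 such elements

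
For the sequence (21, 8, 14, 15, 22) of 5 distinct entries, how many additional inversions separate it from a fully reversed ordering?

7 inversions short

Maximum inversions for 5 distinct elements is C(5, 2) = 5·4/2 = 10.
Current inversions — for each element, count later smaller elements:
21: 3
8: 0
14: 0
15: 0
22: 0
Current total: 3 + 0 + 0 + 0 + 0 = 3
Shortfall: 10 − 3 = 7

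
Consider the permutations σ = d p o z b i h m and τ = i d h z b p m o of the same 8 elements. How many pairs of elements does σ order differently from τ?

14 discordant pairs

Assign each item its position (1..8) in the first ordering, then rewrite the second ordering as that position sequence:
positions: d→1, p→2, o→3, z→4, b→5, i→6, h→7, m→8
second ordering as positions: [6, 1, 7, 4, 5, 2, 8, 3]
Discordant pairs = inversions in this position sequence.
6: 1, 4, 5, 2, 3 → 5
1: 0
7: 4, 5, 2, 3 → 4
4: 2, 3 → 2
5: 2, 3 → 2
2: 0
8: 3 → 1
3: 0
Total: 5 + 0 + 4 + 2 + 2 + 0 + 1 + 0 = 14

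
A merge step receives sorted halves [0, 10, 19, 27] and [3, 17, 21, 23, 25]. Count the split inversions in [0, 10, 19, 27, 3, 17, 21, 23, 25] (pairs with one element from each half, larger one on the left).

For each element r of the right run, count left-run elements greater than r:
r = 3: 10, 19, 27 → 3
r = 17: 19, 27 → 2
r = 21: 27 → 1
r = 23: 27 → 1
r = 25: 27 → 1
Cross-inversions: 3 + 2 + 1 + 1 + 1 = 8

8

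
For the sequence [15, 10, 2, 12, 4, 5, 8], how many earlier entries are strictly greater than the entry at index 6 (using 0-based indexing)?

3

The element at index 6 is 8.
Elements before it: 15, 10, 2, 12, 4, 5
Those larger than 8: 15, 10, 12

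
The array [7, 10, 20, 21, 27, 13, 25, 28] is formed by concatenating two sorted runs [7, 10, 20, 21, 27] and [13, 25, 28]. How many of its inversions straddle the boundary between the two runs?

Count, for every r in R, how many entries of L exceed r:
r = 13: 20, 21, 27 → 3
r = 25: 27 → 1
r = 28: none → 0
Cross-inversions: 3 + 1 + 0 = 4

Split inversions: 4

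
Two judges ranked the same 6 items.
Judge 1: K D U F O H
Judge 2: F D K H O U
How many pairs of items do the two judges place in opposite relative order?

7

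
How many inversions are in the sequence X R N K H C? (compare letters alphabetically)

15

Element-by-element contributions:
X: 5
R: 4
N: 3
K: 2
H: 1
C: 0
Sum: 5 + 4 + 3 + 2 + 1 + 0 = 15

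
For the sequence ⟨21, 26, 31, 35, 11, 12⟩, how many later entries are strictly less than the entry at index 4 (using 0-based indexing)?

The element at index 4 is 11.
Elements after it: 12
None of them are smaller than 11.

0 such elements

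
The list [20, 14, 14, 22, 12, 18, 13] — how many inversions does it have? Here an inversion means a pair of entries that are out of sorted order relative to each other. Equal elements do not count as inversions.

Sweep left to right; for each value list the smaller values that follow it:
20: 5
14: 2
14: 2
22: 3
12: 0
18: 1
13: 0
Sum: 5 + 2 + 2 + 3 + 0 + 1 + 0 = 13

13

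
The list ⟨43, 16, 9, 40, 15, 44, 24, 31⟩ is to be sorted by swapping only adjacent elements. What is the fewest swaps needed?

13 swaps

Each adjacent swap fixes exactly one inversion, so the minimum swap count equals the number of inversions.
Count inversions — for each element, later elements that are smaller:
43: 16, 9, 40, 15, 24, 31 → 6
16: 9, 15 → 2
9: none → 0
40: 15, 24, 31 → 3
15: none → 0
44: 24, 31 → 2
24: none → 0
31: none → 0
Total inversions: 6 + 2 + 0 + 3 + 0 + 2 + 0 + 0 = 13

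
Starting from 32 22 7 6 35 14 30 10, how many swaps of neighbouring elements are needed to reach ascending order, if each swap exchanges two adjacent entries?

Each adjacent swap fixes exactly one inversion, so the minimum swap count equals the number of inversions.
Count inversions — for each element, later elements that are smaller:
32: 22, 7, 6, 14, 30, 10 → 6
22: 7, 6, 14, 10 → 4
7: 6 → 1
6: none → 0
35: 14, 30, 10 → 3
14: 10 → 1
30: 10 → 1
10: none → 0
Total inversions: 6 + 4 + 1 + 0 + 3 + 1 + 1 + 0 = 16

16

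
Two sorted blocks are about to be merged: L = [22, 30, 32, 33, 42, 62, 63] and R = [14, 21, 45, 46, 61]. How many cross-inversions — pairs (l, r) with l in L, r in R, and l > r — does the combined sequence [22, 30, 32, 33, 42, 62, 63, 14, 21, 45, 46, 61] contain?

Take each right-half value and tally the left-half values above it:
r = 14: 22, 30, 32, 33, 42, 62, 63 → 7
r = 21: 22, 30, 32, 33, 42, 62, 63 → 7
r = 45: 62, 63 → 2
r = 46: 62, 63 → 2
r = 61: 62, 63 → 2
Cross-inversions: 7 + 7 + 2 + 2 + 2 = 20

20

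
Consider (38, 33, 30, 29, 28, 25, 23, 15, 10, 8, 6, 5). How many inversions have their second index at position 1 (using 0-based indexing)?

The element at index 1 is 33.
Elements before it: 38
Those larger than 33: 38

1 such element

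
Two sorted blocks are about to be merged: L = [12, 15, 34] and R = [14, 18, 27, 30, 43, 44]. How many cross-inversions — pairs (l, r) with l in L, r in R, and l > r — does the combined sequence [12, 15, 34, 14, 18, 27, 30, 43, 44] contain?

Take each right-half value and tally the left-half values above it:
r = 14: 15, 34 → 2
r = 18: 34 → 1
r = 27: 34 → 1
r = 30: 34 → 1
r = 43: none → 0
r = 44: none → 0
Cross-inversions: 2 + 1 + 1 + 1 + 0 + 0 = 5

5 cross-inversions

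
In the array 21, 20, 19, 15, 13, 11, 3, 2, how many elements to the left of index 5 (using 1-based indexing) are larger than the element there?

4

The element at index 5 is 13.
Elements before it: 21, 20, 19, 15
Those larger than 13: 21, 20, 19, 15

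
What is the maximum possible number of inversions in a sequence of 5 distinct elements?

10 inversions

A reversed (strictly descending) arrangement makes every pair an inversion, giving C(5, 2) inversions.
C(5, 2) = 5·4/2 = 10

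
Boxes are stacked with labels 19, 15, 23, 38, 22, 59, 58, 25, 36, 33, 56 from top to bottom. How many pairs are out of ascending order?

16 inversions

Element-by-element contributions:
19: 1
15: 0
23: 1
38: 4
22: 0
59: 5
58: 4
25: 0
36: 1
33: 0
56: 0
Sum: 1 + 0 + 1 + 4 + 0 + 5 + 4 + 0 + 1 + 0 + 0 = 16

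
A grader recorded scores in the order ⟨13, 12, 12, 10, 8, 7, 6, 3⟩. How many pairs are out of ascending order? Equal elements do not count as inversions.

27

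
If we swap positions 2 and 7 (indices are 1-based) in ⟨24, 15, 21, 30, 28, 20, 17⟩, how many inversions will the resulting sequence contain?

Positions 2 and 7 hold 15 and 17; after swapping, the array is [24, 17, 21, 30, 28, 20, 15].
Count, for each position, how many later elements it exceeds:
24 → 17, 21, 20, 15 → 4
17 → 15 → 1
21 → 20, 15 → 2
30 → 28, 20, 15 → 3
28 → 20, 15 → 2
20 → 15 → 1
15 → none → 0
Sum: 4 + 1 + 2 + 3 + 2 + 1 + 0 = 13

13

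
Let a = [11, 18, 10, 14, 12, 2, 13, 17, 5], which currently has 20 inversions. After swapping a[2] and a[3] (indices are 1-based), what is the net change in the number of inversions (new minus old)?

-1

Positions 2 and 3 hold 18 and 10; after swapping, the array is [11, 10, 18, 14, 12, 2, 13, 17, 5].
Sweep left to right; for each value list the smaller values that follow it:
11 → 10, 2, 5 → 3
10 → 2, 5 → 2
18 → 14, 12, 2, 13, 17, 5 → 6
14 → 12, 2, 13, 5 → 4
12 → 2, 5 → 2
2 → none → 0
13 → 5 → 1
17 → 5 → 1
5 → none → 0
Sum: 3 + 2 + 6 + 4 + 2 + 0 + 1 + 1 + 0 = 19
Change: 19 − 20 = -1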